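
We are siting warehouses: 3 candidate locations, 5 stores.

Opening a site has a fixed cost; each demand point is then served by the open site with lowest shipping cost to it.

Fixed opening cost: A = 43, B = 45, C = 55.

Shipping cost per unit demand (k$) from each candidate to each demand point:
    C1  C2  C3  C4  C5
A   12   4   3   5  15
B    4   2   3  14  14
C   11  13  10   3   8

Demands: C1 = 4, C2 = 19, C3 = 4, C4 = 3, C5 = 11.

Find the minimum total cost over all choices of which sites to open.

263

Open {B, C}: assign each demand point to its cheapest open site.
  C1→B 4×4=16, C2→B 19×2=38, C3→B 4×3=12, C4→C 3×3=9, C5→C 11×8=88
  shipping cost 163, fixed 100 → total 263.
Compare {A, B, C}: shipping cost 163 + fixed 143 = 306.
Compare {B}: shipping cost 262 + fixed 45 = 307.
Compare {A, B}: shipping cost 235 + fixed 88 = 323.
All other subsets cost ≥ 306. Minimum total cost: 263.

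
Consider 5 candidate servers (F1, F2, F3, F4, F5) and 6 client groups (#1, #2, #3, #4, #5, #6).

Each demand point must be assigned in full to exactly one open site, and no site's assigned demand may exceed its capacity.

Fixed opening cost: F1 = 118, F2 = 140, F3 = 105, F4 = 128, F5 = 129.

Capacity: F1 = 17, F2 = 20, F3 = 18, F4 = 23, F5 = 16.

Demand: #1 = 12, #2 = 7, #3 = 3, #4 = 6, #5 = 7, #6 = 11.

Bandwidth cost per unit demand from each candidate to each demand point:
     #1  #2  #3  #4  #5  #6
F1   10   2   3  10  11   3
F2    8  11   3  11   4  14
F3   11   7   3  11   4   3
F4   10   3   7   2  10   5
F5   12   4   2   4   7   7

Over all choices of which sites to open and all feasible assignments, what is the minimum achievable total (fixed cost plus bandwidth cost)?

567

Open {F1, F3, F4}; cheapest assignment that respects the capacities:
  F1 (cap 17, load 10): #2, #3 — cost 7×2 + 3×3 = 23
  F3 (cap 18, load 18): #5, #6 — cost 7×4 + 11×3 = 61
  F4 (cap 23, load 18): #1, #4 — cost 12×10 + 6×2 = 132
  Shipping 216, fixed 351 → total 567.
  Any other capacity-feasible assignment to {F1, F3, F4} ships for at least 216.
Compare {F2, F3, F4}: its best feasible assignment gives total 572.
Compare {F1, F2, F4}: its best feasible assignment gives total 585.
Every other set of open sites that can feasibly serve all demand totals ≥ 572 even under its best assignment. Minimum: 567.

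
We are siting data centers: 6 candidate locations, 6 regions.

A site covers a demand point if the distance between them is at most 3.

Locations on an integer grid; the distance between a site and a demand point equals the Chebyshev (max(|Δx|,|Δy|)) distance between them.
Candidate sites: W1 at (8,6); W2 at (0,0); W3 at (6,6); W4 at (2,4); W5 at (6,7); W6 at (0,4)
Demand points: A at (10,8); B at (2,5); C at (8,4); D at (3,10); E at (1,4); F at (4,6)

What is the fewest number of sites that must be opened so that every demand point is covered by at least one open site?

Coverage sets (demand points within 3 of each site):
  W1: {A, C}
  W2: {}
  W3: {C, F}
  W4: {B, E, F}
  W5: {C, D, F}
  W6: {B, E}
No 2 sites suffice: every size-2 union leaves at least one demand point uncovered.
But {W1, W4, W5} covers everything, so the minimum is 3.

3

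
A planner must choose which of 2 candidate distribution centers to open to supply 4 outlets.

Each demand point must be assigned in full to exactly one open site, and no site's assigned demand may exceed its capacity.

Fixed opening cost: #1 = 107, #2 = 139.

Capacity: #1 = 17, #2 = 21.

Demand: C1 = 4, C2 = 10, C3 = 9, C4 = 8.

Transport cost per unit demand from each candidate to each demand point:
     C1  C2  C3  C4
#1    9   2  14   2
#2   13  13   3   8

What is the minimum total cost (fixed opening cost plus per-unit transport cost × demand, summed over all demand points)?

Open {#1, #2}; cheapest assignment that respects the capacities:
  #1 (cap 17, load 14): C1, C2 — cost 4×9 + 10×2 = 56
  #2 (cap 21, load 17): C3, C4 — cost 9×3 + 8×8 = 91
  Shipping 147, fixed 246 → total 393.
  Any other capacity-feasible assignment to {#1, #2} ships for at least 147.
Total demand is 31 and no other set of sites has combined capacity ≥ 31, so {#1, #2} is the only feasible choice of open sites. Minimum: 393.

393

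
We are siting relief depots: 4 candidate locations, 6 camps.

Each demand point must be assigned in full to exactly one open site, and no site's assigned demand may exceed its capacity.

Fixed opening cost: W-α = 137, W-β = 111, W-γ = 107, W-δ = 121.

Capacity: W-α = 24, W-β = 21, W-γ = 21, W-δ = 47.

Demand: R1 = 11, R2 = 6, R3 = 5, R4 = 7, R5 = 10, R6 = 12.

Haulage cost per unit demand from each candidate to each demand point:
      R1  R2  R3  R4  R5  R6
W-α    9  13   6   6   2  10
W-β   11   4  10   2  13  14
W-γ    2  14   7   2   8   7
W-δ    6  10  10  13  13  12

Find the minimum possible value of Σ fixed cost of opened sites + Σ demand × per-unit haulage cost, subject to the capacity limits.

590

Open {W-α, W-β, W-γ}; cheapest assignment that respects the capacities:
  W-α (cap 24, load 22): R5, R6 — cost 10×2 + 12×10 = 140
  W-β (cap 21, load 13): R2, R4 — cost 6×4 + 7×2 = 38
  W-γ (cap 21, load 16): R1, R3 — cost 11×2 + 5×7 = 57
  Shipping 235, fixed 355 → total 590.
  Any other capacity-feasible assignment to {W-α, W-β, W-γ} ships for at least 235.
Compare {W-α, W-δ}: its best feasible assignment gives total 620.
Compare {W-γ, W-δ}: its best feasible assignment gives total 632.
Every other set of open sites that can feasibly serve all demand totals ≥ 620 even under its best assignment. Minimum: 590.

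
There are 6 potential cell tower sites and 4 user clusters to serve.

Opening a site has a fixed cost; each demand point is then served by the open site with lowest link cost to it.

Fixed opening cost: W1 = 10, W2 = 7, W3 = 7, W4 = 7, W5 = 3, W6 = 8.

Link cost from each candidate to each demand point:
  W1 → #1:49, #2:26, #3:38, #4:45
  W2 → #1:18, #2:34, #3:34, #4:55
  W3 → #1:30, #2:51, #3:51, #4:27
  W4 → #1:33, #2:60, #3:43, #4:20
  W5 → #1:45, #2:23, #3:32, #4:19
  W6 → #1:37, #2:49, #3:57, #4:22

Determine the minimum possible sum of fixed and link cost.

102

Open {W2, W5}: assign each demand point to its cheapest open site.
  #1→W2 18, #2→W5 23, #3→W5 32, #4→W5 19
  link cost 92, fixed 10 → total 102.
Compare {W2, W3, W5}: link cost 92 + fixed 17 = 109.
Compare {W2, W4, W5}: link cost 92 + fixed 17 = 109.
Compare {W2, W5, W6}: link cost 92 + fixed 18 = 110.
All other subsets cost ≥ 109. Minimum total cost: 102.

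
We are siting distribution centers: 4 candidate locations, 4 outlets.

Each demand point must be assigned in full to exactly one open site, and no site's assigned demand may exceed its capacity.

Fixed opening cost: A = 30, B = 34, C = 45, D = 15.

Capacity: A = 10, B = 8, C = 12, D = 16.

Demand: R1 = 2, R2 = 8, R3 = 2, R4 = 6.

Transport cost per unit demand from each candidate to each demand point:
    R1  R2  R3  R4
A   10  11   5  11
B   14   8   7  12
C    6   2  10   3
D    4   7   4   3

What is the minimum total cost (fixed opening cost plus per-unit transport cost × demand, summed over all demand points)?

Open {C, D}; cheapest assignment that respects the capacities:
  C (cap 12, load 8): R2 — cost 8×2 = 16
  D (cap 16, load 10): R1, R3, R4 — cost 2×4 + 2×4 + 6×3 = 34
  Shipping 50, fixed 60 → total 110.
  Any other capacity-feasible assignment to {C, D} ships for at least 50.
Compare {A, D}: its best feasible assignment gives total 137.
Compare {A, C, D}: its best feasible assignment gives total 140.
Every other set of open sites that can feasibly serve all demand totals ≥ 137 even under its best assignment. Minimum: 110.

110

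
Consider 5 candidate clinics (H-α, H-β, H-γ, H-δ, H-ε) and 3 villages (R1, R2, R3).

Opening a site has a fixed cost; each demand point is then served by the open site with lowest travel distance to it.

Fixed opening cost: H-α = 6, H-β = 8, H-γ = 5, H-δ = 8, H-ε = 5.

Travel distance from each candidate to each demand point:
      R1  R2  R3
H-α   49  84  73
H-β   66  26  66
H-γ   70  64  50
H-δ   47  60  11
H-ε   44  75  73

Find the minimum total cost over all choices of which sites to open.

Open {H-β, H-δ}: assign each demand point to its cheapest open site.
  R1→H-δ 47, R2→H-β 26, R3→H-δ 11
  travel distance 84, fixed 16 → total 100.
Compare {H-β, H-δ, H-ε}: travel distance 81 + fixed 21 = 102.
Compare {H-β, H-γ, H-δ}: travel distance 84 + fixed 21 = 105.
Compare {H-α, H-β, H-δ}: travel distance 84 + fixed 22 = 106.
All other subsets cost ≥ 102. Minimum total cost: 100.

100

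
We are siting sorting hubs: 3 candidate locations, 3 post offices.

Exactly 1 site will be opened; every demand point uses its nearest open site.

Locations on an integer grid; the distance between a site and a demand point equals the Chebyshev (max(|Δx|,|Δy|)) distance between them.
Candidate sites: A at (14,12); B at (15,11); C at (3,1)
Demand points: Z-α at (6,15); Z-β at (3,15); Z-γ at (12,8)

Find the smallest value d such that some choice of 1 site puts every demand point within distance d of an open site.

Open {A}.
  Farthest demand point is Z-β at distance 11 (to A); all others are ≤ 11.
With {B} the worst case is 12.
With {C} the worst case is 14.
No size-1 selection achieves below 11.

11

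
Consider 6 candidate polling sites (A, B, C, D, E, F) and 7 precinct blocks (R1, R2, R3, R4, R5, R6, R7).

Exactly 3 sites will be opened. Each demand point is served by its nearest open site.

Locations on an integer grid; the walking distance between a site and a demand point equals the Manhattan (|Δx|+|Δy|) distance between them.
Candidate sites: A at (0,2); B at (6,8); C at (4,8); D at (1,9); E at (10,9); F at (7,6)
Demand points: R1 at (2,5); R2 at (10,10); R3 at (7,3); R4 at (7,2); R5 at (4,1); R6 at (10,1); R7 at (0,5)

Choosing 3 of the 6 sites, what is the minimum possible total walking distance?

Open {A, E, F}.
  R1→A 5, R2→E 1, R3→F 3, R4→F 4, R5→A 5, R6→E 8, R7→A 3  ⇒ total 29.
Compare {A, B, F}: total 34.
Compare {D, E, F}: total 34.
No size-3 selection does better; minimum is 29.

29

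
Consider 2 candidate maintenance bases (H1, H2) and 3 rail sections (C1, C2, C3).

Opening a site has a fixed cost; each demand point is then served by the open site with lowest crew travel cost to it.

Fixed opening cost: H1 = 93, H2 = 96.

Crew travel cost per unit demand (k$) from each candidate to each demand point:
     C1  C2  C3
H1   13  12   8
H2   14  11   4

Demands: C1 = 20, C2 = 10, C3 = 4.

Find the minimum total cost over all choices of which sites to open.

502

Open {H2}: assign each demand point to its cheapest open site.
  C1→H2 20×14=280, C2→H2 10×11=110, C3→H2 4×4=16
  crew travel cost 406, fixed 96 → total 502.
Compare {H1}: crew travel cost 412 + fixed 93 = 505.
Compare {H1, H2}: crew travel cost 386 + fixed 189 = 575.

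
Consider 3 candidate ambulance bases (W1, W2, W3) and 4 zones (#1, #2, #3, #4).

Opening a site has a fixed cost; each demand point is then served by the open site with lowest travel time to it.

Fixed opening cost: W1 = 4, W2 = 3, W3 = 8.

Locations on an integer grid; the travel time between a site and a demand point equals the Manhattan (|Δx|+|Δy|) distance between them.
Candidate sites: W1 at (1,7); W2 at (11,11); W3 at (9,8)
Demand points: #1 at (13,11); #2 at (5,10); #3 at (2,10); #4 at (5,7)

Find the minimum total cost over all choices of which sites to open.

Open {W1, W2}: assign each demand point to its cheapest open site.
  #1→W2 2, #2→W1 7, #3→W1 4, #4→W1 4
  travel time 17, fixed 7 → total 24.
Compare {W1, W2, W3}: travel time 16 + fixed 15 = 31.
Compare {W2}: travel time 29 + fixed 3 = 32.
Compare {W1, W3}: travel time 21 + fixed 12 = 33.
All other subsets cost ≥ 31. Minimum total cost: 24.

24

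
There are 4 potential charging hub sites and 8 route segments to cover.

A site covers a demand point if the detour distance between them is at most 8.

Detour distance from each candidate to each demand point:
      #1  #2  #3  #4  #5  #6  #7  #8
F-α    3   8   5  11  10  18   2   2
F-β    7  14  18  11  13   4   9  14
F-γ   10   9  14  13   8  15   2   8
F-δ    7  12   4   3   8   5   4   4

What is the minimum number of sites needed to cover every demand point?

2

Coverage sets (demand points within 8 of each site):
  F-α: {#1, #2, #3, #7, #8}
  F-β: {#1, #6}
  F-γ: {#5, #7, #8}
  F-δ: {#1, #3, #4, #5, #6, #7, #8}
No single site covers all 8 demand points.
But {F-α, F-δ} covers everything, so the minimum is 2.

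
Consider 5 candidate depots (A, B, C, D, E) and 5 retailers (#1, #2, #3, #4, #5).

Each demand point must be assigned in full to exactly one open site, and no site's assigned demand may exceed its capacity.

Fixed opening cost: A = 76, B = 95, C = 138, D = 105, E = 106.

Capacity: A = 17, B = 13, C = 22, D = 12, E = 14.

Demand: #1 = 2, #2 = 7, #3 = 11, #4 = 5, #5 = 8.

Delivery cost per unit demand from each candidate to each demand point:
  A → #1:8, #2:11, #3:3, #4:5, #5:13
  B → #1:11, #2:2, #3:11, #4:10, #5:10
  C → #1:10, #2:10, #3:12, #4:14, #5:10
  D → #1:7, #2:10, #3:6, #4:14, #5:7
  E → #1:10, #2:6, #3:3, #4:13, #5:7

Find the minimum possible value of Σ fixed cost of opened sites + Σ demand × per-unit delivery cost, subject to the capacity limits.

418

Open {A, B, D}; cheapest assignment that respects the capacities:
  A (cap 17, load 16): #3, #4 — cost 11×3 + 5×5 = 58
  B (cap 13, load 7): #2 — cost 7×2 = 14
  D (cap 12, load 10): #1, #5 — cost 2×7 + 8×7 = 70
  Shipping 142, fixed 276 → total 418.
  Any other capacity-feasible assignment to {A, B, D} ships for at least 142.
Compare {A, B, E}: its best feasible assignment gives total 425.
Compare {A, C}: its best feasible assignment gives total 442.
Every other set of open sites that can feasibly serve all demand totals ≥ 425 even under its best assignment. Minimum: 418.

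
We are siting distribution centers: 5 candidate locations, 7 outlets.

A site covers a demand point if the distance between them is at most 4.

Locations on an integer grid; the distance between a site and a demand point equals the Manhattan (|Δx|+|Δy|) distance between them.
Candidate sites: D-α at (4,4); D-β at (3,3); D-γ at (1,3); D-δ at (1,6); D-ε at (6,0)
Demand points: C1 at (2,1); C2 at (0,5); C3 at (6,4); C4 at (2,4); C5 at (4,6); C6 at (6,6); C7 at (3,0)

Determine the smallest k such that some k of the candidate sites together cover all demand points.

Coverage sets (demand points within 4 of each site):
  D-α: {C3, C4, C5, C6}
  D-β: {C1, C3, C4, C5, C7}
  D-γ: {C1, C2, C4}
  D-δ: {C2, C4, C5}
  D-ε: {C3, C7}
No 2 sites suffice: every size-2 union leaves at least one demand point uncovered.
But {D-α, D-β, D-γ} covers everything, so the minimum is 3.

3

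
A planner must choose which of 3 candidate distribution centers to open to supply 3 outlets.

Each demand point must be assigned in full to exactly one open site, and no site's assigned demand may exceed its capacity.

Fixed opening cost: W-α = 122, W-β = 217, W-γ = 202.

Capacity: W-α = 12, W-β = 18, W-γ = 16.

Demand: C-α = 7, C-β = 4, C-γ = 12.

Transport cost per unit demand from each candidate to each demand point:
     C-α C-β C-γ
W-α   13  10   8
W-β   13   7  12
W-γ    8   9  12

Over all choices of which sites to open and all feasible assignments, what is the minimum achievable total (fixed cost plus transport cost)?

512

Open {W-α, W-γ}; cheapest assignment that respects the capacities:
  W-α (cap 12, load 12): C-γ — cost 12×8 = 96
  W-γ (cap 16, load 11): C-α, C-β — cost 7×8 + 4×9 = 92
  Shipping 188, fixed 324 → total 512.
  Any other capacity-feasible assignment to {W-α, W-γ} ships for at least 188.
Compare {W-α, W-β}: its best feasible assignment gives total 554.
Compare {W-β, W-γ}: its best feasible assignment gives total 647.
Every other set of open sites that can feasibly serve all demand totals ≥ 554 even under its best assignment. Minimum: 512.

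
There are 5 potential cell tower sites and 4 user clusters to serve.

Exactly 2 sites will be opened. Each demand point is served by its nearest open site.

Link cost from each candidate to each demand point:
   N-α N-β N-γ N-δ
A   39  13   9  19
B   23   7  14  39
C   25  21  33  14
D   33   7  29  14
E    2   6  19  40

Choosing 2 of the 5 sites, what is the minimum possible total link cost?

36

Open {A, E}.
  N-α→E 2, N-β→E 6, N-γ→A 9, N-δ→A 19  ⇒ total 36.
Compare {C, E}: total 41.
Compare {D, E}: total 41.
No size-2 selection does better; minimum is 36.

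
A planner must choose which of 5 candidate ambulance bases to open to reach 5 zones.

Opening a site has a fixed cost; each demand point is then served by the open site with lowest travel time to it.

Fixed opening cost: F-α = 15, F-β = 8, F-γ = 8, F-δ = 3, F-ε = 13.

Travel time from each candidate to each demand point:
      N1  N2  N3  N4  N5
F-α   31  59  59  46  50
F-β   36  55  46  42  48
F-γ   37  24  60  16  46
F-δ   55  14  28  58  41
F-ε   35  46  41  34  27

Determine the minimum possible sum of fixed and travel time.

144

Open {F-γ, F-δ, F-ε}: assign each demand point to its cheapest open site.
  N1→F-ε 35, N2→F-δ 14, N3→F-δ 28, N4→F-γ 16, N5→F-ε 27
  travel time 120, fixed 24 → total 144.
Compare {F-γ, F-δ}: travel time 136 + fixed 11 = 147.
Compare {F-β, F-γ, F-δ, F-ε}: travel time 120 + fixed 32 = 152.
Compare {F-δ, F-ε}: travel time 138 + fixed 16 = 154.
All other subsets cost ≥ 147. Minimum total cost: 144.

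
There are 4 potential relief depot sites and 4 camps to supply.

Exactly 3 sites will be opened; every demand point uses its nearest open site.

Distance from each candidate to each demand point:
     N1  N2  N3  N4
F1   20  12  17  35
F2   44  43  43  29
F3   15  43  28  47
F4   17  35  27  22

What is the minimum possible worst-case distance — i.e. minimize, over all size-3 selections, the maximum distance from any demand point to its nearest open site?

Open {F1, F2, F4}.
  Farthest demand point is N4 at distance 22 (to F4); all others are ≤ 22.
With {F1, F3, F4} the worst case is 22.
With {F1, F2, F3} the worst case is 29.
No size-3 selection achieves below 22.

22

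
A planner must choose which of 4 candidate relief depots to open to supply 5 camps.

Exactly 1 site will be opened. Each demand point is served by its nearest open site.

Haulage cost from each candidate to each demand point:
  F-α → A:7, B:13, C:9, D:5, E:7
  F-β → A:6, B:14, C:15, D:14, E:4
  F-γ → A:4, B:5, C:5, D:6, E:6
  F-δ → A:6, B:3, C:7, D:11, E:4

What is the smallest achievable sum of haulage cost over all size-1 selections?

Open {F-γ}.
  A→F-γ 4, B→F-γ 5, C→F-γ 5, D→F-γ 6, E→F-γ 6  ⇒ total 26.
Compare {F-δ}: total 31.
Compare {F-α}: total 41.
No size-1 selection does better; minimum is 26.

26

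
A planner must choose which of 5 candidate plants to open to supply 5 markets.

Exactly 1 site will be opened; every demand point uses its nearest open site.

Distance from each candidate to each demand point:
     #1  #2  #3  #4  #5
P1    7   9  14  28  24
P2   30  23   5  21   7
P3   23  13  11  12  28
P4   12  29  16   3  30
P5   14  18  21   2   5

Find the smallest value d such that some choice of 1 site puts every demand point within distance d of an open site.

Open {P5}.
  Farthest demand point is #3 at distance 21 (to P5); all others are ≤ 21.
With {P1} the worst case is 28.
With {P3} the worst case is 28.
No size-1 selection achieves below 21.

21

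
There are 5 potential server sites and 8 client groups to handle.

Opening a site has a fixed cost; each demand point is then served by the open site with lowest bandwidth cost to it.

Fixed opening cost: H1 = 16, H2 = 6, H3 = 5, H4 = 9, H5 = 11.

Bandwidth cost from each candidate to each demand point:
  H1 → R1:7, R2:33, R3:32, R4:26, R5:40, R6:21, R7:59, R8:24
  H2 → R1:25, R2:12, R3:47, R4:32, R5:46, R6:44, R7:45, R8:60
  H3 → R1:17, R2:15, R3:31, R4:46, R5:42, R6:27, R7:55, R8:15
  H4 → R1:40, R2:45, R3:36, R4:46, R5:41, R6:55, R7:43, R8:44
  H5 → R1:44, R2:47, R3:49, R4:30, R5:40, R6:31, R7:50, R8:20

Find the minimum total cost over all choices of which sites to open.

224

Open {H1, H2, H3}: assign each demand point to its cheapest open site.
  R1→H1 7, R2→H2 12, R3→H3 31, R4→H1 26, R5→H1 40, R6→H1 21, R7→H2 45, R8→H3 15
  bandwidth cost 197, fixed 27 → total 224.
Compare {H1, H3, H4}: bandwidth cost 198 + fixed 30 = 228.
Compare {H1, H2}: bandwidth cost 207 + fixed 22 = 229.
Compare {H1, H3}: bandwidth cost 210 + fixed 21 = 231.
All other subsets cost ≥ 228. Minimum total cost: 224.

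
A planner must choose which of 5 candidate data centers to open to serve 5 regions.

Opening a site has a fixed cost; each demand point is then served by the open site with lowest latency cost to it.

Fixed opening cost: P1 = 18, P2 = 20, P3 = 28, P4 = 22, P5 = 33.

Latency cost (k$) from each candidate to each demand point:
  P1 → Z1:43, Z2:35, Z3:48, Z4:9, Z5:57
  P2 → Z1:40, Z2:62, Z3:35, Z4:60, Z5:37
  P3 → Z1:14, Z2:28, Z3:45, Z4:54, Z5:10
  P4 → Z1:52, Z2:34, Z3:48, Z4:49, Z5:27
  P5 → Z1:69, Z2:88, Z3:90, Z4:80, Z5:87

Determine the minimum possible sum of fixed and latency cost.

Open {P1, P3}: assign each demand point to its cheapest open site.
  Z1→P3 14, Z2→P3 28, Z3→P3 45, Z4→P1 9, Z5→P3 10
  latency cost 106, fixed 46 → total 152.
Compare {P1, P2, P3}: latency cost 96 + fixed 66 = 162.
Compare {P1, P3, P4}: latency cost 106 + fixed 68 = 174.
Compare {P3}: latency cost 151 + fixed 28 = 179.
All other subsets cost ≥ 162. Minimum total cost: 152.

152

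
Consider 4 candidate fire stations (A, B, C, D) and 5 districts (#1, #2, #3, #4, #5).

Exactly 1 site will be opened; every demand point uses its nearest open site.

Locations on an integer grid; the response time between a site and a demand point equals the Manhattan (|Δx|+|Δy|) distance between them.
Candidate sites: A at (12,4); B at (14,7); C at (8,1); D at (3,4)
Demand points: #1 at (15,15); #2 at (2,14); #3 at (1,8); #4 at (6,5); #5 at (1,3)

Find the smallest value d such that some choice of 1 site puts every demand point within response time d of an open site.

Open {B}.
  Farthest demand point is #2 at response time 19 (to B); all others are ≤ 19.
With {A} the worst case is 20.
With {C} the worst case is 21.
No size-1 selection achieves below 19.

19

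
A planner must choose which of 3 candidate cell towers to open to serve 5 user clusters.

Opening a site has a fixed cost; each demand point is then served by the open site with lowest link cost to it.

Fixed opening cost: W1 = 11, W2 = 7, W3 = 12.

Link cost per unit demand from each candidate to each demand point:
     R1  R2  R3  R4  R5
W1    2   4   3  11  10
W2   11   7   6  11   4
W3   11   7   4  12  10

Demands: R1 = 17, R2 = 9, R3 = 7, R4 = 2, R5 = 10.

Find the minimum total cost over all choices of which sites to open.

Open {W1, W2}: assign each demand point to its cheapest open site.
  R1→W1 17×2=34, R2→W1 9×4=36, R3→W1 7×3=21, R4→W1 2×11=22, R5→W2 10×4=40
  link cost 153, fixed 18 → total 171.
Compare {W1, W2, W3}: link cost 153 + fixed 30 = 183.
Compare {W1}: link cost 213 + fixed 11 = 224.
Compare {W1, W3}: link cost 213 + fixed 23 = 236.
All other subsets cost ≥ 183. Minimum total cost: 171.

171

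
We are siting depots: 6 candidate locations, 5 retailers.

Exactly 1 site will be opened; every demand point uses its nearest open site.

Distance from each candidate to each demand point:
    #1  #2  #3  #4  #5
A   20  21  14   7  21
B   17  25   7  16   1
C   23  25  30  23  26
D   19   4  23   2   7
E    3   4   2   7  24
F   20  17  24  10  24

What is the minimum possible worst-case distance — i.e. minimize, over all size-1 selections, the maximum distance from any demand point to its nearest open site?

21

Open {A}.
  Farthest demand point is #2 at distance 21 (to A); all others are ≤ 21.
With {D} the worst case is 23.
With {E} the worst case is 24.
No size-1 selection achieves below 21.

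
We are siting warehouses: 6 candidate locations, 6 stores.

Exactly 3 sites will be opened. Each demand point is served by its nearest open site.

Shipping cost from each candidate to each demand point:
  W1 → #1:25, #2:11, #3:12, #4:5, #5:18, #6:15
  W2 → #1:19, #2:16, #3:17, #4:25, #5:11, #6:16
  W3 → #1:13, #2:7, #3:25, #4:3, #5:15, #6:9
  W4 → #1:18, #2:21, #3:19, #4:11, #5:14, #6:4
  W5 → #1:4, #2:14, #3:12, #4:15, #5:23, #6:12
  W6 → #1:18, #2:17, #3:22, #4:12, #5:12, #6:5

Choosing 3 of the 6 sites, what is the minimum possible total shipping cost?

43

Open {W3, W5, W6}.
  #1→W5 4, #2→W3 7, #3→W5 12, #4→W3 3, #5→W6 12, #6→W6 5  ⇒ total 43.
Compare {W3, W4, W5}: total 44.
Compare {W2, W3, W5}: total 46.
No size-3 selection does better; minimum is 43.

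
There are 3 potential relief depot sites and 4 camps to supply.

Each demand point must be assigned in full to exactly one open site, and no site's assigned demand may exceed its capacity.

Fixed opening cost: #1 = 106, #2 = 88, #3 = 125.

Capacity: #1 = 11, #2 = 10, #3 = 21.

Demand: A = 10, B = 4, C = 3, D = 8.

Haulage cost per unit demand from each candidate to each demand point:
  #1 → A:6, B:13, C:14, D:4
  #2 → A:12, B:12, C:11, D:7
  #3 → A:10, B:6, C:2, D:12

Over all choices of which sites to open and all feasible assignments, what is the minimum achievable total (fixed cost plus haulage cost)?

Open {#1, #3}; cheapest assignment that respects the capacities:
  #1 (cap 11, load 8): D — cost 8×4 = 32
  #3 (cap 21, load 17): A, B, C — cost 10×10 + 4×6 + 3×2 = 130
  Shipping 162, fixed 231 → total 393.
  Any other capacity-feasible assignment to {#1, #3} ships for at least 162.
Compare {#2, #3}: its best feasible assignment gives total 399.
Compare {#1, #2, #3}: its best feasible assignment gives total 465.
Every other set of open sites that can feasibly serve all demand totals ≥ 399 even under its best assignment. Minimum: 393.

393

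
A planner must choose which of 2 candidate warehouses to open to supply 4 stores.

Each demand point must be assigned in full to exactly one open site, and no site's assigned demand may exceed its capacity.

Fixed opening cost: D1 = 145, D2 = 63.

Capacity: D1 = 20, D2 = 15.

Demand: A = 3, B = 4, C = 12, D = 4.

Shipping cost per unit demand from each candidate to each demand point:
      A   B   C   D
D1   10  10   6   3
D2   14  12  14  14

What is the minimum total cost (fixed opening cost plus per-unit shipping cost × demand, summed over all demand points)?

Open {D1, D2}; cheapest assignment that respects the capacities:
  D1 (cap 20, load 19): A, C, D — cost 3×10 + 12×6 + 4×3 = 114
  D2 (cap 15, load 4): B — cost 4×12 = 48
  Shipping 162, fixed 208 → total 370.
  Any other capacity-feasible assignment to {D1, D2} ships for at least 162.
Total demand is 23 and no other set of sites has combined capacity ≥ 23, so {D1, D2} is the only feasible choice of open sites. Minimum: 370.

370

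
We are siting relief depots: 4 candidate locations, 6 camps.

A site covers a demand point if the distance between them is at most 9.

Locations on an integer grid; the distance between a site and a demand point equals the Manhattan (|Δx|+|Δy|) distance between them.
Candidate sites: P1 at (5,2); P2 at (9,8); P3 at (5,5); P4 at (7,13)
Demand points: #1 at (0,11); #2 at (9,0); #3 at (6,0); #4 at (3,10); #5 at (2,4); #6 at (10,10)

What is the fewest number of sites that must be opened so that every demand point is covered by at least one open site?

2

Coverage sets (demand points within 9 of each site):
  P1: {#2, #3, #5}
  P2: {#2, #4, #6}
  P3: {#2, #3, #4, #5}
  P4: {#1, #4, #6}
No single site covers all 6 demand points.
But {P1, P4} covers everything, so the minimum is 2.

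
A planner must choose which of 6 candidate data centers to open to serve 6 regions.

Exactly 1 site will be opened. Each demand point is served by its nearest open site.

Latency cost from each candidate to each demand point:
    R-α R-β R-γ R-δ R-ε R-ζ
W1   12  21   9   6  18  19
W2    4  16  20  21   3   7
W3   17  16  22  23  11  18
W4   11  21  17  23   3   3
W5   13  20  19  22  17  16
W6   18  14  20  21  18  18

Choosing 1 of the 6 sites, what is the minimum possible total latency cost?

71

Open {W2}.
  R-α→W2 4, R-β→W2 16, R-γ→W2 20, R-δ→W2 21, R-ε→W2 3, R-ζ→W2 7  ⇒ total 71.
Compare {W4}: total 78.
Compare {W1}: total 85.
No size-1 selection does better; minimum is 71.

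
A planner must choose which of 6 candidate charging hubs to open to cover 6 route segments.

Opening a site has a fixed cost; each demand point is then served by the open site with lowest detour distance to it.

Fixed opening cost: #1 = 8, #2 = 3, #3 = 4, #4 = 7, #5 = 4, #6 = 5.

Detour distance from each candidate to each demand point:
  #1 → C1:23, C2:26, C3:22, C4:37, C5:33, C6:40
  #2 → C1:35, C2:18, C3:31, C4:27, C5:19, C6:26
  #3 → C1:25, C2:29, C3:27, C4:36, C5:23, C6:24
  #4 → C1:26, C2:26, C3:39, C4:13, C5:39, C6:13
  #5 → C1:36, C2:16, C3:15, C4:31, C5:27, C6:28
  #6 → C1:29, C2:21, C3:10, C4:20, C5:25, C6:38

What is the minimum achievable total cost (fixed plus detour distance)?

Open {#2, #4, #6}: assign each demand point to its cheapest open site.
  C1→#4 26, C2→#2 18, C3→#6 10, C4→#4 13, C5→#2 19, C6→#4 13
  detour distance 99, fixed 15 → total 114.
Compare {#2, #4, #5}: detour distance 102 + fixed 14 = 116.
Compare {#2, #4, #5, #6}: detour distance 97 + fixed 19 = 116.
Compare {#2, #3, #4, #6}: detour distance 98 + fixed 19 = 117.
All other subsets cost ≥ 116. Minimum total cost: 114.

114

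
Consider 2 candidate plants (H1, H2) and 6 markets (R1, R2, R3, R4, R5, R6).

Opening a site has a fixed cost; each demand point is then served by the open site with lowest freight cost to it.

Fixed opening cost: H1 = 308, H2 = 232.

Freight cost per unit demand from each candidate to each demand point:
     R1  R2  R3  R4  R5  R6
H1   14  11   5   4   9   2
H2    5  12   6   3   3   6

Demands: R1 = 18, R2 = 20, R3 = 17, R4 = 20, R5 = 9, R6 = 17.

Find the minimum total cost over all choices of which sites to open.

Open {H2}: assign each demand point to its cheapest open site.
  R1→H2 18×5=90, R2→H2 20×12=240, R3→H2 17×6=102, R4→H2 20×3=60, R5→H2 9×3=27, R6→H2 17×6=102
  freight cost 621, fixed 232 → total 853.
Compare {H1, H2}: freight cost 516 + fixed 540 = 1056.
Compare {H1}: freight cost 752 + fixed 308 = 1060.

853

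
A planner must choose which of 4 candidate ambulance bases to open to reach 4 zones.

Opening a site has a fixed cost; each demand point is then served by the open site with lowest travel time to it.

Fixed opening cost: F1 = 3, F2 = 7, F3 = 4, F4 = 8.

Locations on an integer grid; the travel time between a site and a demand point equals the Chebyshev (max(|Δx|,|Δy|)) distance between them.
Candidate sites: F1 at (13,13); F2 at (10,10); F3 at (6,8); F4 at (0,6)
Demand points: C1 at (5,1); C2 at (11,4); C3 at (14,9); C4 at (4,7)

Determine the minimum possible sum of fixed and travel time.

Open {F1, F3}: assign each demand point to its cheapest open site.
  C1→F3 7, C2→F3 5, C3→F1 4, C4→F3 2
  travel time 18, fixed 7 → total 25.
Compare {F3}: travel time 22 + fixed 4 = 26.
Compare {F2, F3}: travel time 18 + fixed 11 = 29.
Compare {F1, F3, F4}: travel time 16 + fixed 15 = 31.
All other subsets cost ≥ 26. Minimum total cost: 25.

25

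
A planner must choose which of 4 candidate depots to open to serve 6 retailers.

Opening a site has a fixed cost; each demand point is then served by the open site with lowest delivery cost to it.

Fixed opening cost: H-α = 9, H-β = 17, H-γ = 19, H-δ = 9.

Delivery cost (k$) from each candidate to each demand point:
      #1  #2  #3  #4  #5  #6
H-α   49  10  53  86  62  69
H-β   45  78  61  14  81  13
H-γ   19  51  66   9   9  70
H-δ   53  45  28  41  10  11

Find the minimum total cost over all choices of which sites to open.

Open {H-α, H-γ, H-δ}: assign each demand point to its cheapest open site.
  #1→H-γ 19, #2→H-α 10, #3→H-δ 28, #4→H-γ 9, #5→H-γ 9, #6→H-δ 11
  delivery cost 86, fixed 37 → total 123.
Compare {H-α, H-β, H-γ, H-δ}: delivery cost 86 + fixed 54 = 140.
Compare {H-γ, H-δ}: delivery cost 121 + fixed 28 = 149.
Compare {H-α, H-β, H-δ}: delivery cost 118 + fixed 35 = 153.
All other subsets cost ≥ 140. Minimum total cost: 123.

123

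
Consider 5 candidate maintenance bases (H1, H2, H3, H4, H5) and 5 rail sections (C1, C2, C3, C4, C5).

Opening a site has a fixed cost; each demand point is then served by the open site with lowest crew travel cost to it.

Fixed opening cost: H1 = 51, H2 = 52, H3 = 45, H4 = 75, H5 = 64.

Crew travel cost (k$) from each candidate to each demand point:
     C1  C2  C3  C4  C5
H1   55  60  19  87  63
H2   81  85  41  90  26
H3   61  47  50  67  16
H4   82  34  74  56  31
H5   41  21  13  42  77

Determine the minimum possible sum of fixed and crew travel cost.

Open {H3, H5}: assign each demand point to its cheapest open site.
  C1→H5 41, C2→H5 21, C3→H5 13, C4→H5 42, C5→H3 16
  crew travel cost 133, fixed 109 → total 242.
Compare {H5}: crew travel cost 194 + fixed 64 = 258.
Compare {H2, H5}: crew travel cost 143 + fixed 116 = 259.
Compare {H3}: crew travel cost 241 + fixed 45 = 286.
All other subsets cost ≥ 258. Minimum total cost: 242.

242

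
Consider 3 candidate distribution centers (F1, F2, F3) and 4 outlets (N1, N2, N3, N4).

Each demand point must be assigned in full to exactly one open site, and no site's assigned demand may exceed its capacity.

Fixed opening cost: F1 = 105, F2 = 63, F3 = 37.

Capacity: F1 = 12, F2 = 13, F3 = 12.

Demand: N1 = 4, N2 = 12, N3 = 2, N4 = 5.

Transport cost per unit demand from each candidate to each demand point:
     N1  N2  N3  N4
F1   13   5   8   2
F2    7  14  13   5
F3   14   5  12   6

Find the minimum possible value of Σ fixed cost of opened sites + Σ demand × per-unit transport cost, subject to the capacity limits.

Open {F2, F3}; cheapest assignment that respects the capacities:
  F2 (cap 13, load 11): N1, N3, N4 — cost 4×7 + 2×13 + 5×5 = 79
  F3 (cap 12, load 12): N2 — cost 12×5 = 60
  Shipping 139, fixed 100 → total 239.
  Any other capacity-feasible assignment to {F2, F3} ships for at least 139.
Compare {F1, F3}: its best feasible assignment gives total 280.
Compare {F1, F2}: its best feasible assignment gives total 307.
Every other set of open sites that can feasibly serve all demand totals ≥ 280 even under its best assignment. Minimum: 239.

239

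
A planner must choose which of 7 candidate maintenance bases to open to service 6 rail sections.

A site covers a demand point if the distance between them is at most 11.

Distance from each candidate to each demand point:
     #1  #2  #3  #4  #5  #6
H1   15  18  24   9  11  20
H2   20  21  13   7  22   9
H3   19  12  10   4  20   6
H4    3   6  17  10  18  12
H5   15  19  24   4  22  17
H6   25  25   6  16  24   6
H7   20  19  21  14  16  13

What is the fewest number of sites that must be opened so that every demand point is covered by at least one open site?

3

Coverage sets (demand points within 11 of each site):
  H1: {#4, #5}
  H2: {#4, #6}
  H3: {#3, #4, #6}
  H4: {#1, #2, #4}
  H5: {#4}
  H6: {#3, #6}
  H7: {}
No 2 sites suffice: every size-2 union leaves at least one demand point uncovered.
But {H1, H3, H4} covers everything, so the minimum is 3.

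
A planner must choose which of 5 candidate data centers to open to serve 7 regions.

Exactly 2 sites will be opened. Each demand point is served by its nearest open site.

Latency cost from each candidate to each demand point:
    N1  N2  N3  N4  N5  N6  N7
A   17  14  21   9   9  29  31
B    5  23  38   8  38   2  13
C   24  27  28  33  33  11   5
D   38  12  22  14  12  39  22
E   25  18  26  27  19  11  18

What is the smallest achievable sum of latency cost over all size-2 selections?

72

Open {A, B}.
  N1→B 5, N2→A 14, N3→A 21, N4→B 8, N5→A 9, N6→B 2, N7→B 13  ⇒ total 72.
Compare {B, D}: total 74.
Compare {A, C}: total 86.
No size-2 selection does better; minimum is 72.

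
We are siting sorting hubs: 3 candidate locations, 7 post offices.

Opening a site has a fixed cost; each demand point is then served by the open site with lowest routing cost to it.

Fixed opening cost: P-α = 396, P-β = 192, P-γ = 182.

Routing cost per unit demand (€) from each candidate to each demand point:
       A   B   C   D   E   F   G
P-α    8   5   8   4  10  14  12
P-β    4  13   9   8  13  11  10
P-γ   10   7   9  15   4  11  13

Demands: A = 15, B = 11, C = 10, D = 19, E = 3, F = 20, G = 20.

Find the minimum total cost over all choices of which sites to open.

1096

Open {P-β}: assign each demand point to its cheapest open site.
  A→P-β 15×4=60, B→P-β 11×13=143, C→P-β 10×9=90, D→P-β 19×8=152, E→P-β 3×13=39, F→P-β 20×11=220, G→P-β 20×10=200
  routing cost 904, fixed 192 → total 1096.
Compare {P-β, P-γ}: routing cost 811 + fixed 374 = 1185.
Compare {P-γ}: routing cost 1094 + fixed 182 = 1276.
Compare {P-α}: routing cost 881 + fixed 396 = 1277.
All other subsets cost ≥ 1185. Minimum total cost: 1096.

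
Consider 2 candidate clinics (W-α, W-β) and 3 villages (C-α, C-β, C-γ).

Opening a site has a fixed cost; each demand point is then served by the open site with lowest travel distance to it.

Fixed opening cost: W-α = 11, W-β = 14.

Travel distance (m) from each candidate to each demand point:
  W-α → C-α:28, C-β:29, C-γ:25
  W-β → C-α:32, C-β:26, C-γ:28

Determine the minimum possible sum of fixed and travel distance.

Open {W-α}: assign each demand point to its cheapest open site.
  C-α→W-α 28, C-β→W-α 29, C-γ→W-α 25
  travel distance 82, fixed 11 → total 93.
Compare {W-β}: travel distance 86 + fixed 14 = 100.
Compare {W-α, W-β}: travel distance 79 + fixed 25 = 104.

93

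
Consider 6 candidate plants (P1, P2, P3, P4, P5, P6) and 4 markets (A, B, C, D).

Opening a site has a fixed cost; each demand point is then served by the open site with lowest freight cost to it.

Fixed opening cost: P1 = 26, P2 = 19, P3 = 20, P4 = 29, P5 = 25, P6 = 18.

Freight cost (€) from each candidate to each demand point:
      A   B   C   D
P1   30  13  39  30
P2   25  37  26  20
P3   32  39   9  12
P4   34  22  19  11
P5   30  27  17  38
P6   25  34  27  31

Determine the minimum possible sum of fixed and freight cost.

Open {P1, P3}: assign each demand point to its cheapest open site.
  A→P1 30, B→P1 13, C→P3 9, D→P3 12
  freight cost 64, fixed 46 → total 110.
Compare {P3}: freight cost 92 + fixed 20 = 112.
Compare {P4}: freight cost 86 + fixed 29 = 115.
Compare {P3, P6}: freight cost 80 + fixed 38 = 118.
All other subsets cost ≥ 112. Minimum total cost: 110.

110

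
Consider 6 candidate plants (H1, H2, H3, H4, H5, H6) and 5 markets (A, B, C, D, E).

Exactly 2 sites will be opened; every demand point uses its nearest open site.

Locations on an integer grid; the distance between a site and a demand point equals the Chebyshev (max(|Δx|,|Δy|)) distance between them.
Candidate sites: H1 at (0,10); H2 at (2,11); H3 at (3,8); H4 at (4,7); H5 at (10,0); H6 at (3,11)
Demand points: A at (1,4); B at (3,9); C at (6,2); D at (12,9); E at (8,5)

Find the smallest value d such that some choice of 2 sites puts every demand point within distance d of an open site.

8

Open {H1, H4}.
  Farthest demand point is D at distance 8 (to H4); all others are ≤ 8.
With {H2, H4} the worst case is 8.
With {H3, H4} the worst case is 8.
No size-2 selection achieves below 8.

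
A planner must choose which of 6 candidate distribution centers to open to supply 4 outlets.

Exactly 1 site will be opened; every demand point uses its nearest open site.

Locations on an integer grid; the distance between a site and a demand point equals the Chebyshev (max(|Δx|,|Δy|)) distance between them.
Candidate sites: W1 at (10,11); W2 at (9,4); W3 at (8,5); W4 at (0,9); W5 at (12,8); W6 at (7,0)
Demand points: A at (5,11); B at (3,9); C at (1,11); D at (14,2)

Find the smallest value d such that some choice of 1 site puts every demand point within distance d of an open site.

Open {W3}.
  Farthest demand point is C at distance 7 (to W3); all others are ≤ 7.
With {W2} the worst case is 8.
With {W1} the worst case is 9.
No size-1 selection achieves below 7.

7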